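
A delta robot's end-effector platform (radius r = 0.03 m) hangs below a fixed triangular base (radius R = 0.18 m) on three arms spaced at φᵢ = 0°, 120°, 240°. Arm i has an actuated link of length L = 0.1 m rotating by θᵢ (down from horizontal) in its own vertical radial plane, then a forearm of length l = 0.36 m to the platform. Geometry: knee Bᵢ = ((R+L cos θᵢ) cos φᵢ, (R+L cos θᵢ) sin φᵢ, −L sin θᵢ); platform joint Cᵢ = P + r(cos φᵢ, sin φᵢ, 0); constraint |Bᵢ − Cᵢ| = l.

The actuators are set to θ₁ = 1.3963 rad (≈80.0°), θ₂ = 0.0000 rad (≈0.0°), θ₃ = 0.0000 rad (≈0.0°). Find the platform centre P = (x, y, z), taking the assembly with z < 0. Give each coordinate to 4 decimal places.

(-0.1392, 0.0000, -0.2873)

arm 1 at φ=0.0°: ρ1 = 0.1674;  O1 = (0.1674, 0.0000, -0.0985)
φ2=120.0°: virtual centre (-0.1250, 0.2165, 0.0000), radius l
φ3=240.0°: virtual centre (-0.1250, -0.2165, 0.0000), radius l
|O₂|²−|O₁|² = 0.0248;  |O₃|²−|O₁|² = 0.0248
linear system: -0.5847x+0.4330y = 0.0248−0.1970z; -0.5847x+-0.4330y = 0.0248−0.1970z
Cramer: x(z) = -0.0424+0.3368z;  y(z) = 0.0000-0.0000z
sphere 1 gives Az²+Bz+C=0 with A=1.1135, B=0.0556, C=-0.0759;  B²−4AC=0.3412;  roots -0.2873, 0.2373;  negative root z = -0.2873
x = -0.1392, y = 0.0000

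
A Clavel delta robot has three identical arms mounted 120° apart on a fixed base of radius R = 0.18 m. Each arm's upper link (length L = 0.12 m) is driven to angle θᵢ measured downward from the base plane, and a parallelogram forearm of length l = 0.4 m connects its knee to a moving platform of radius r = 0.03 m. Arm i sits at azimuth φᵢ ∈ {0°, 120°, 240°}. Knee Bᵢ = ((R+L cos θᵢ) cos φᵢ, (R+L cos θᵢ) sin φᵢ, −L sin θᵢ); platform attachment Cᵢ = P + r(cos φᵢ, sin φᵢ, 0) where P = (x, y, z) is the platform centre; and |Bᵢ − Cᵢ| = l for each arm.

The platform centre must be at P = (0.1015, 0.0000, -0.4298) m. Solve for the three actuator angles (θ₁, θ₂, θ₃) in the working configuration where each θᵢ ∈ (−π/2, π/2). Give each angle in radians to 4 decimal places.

φ1=0.0° → target in arm frame (0.1015, 0.0000)
  A=0.0485, B=-0.4298, C=(l²−L²−A²−y'²−z²)/(2L)=-0.1728
  θ1 = atan2(B,A) + arccos(C/0.4325) = 0.5234
arm 2 (φ=120.0°): x'=-0.0507, y'=-0.0879
  e−x'=0.2007;  (l²−L²−(e−x')²−y'²−z²)/2L = -0.3631
  √(A²+B²)=0.4744;  θ2 = -1.1338+2.4427 ≈ 1.3088
φ3=240.0° → target in arm frame (-0.0508, 0.0879)
  A=0.2008, B=-0.4298, C=(l²−L²−A²−y'²−z²)/(2L)=-0.3631
  γ=atan2(-0.4298,0.2008)=-1.1338;  ψ=arccos(-0.7655)=2.4427;  θ3=γ+ψ≈1.3088

θ₁ = 0.5234, θ₂ = 1.3088, θ₃ = 1.3088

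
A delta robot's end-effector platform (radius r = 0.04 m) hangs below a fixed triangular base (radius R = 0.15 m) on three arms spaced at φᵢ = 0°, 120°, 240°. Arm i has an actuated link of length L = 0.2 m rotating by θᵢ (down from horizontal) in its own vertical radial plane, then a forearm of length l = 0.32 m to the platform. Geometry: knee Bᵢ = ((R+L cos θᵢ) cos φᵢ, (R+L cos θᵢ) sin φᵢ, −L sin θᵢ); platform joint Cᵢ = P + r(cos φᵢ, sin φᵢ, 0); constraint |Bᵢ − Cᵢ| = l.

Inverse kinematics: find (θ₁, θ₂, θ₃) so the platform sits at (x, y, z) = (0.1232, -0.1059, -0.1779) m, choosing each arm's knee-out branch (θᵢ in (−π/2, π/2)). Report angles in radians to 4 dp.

φ1=0.0° → target in arm frame (0.1232, -0.1059)
  A=-0.0132, B=-0.1779, C=(l²−L²−A²−y'²−z²)/(2L)=0.0484
  √(A²+B²)=0.1784;  θ1 = -1.6449+1.2960 ≈ -0.3489
arm 2 (φ=120.0°): x'=-0.1533, y'=-0.0537
  e−x'=0.2633;  (l²−L²−(e−x')²−y'²−z²)/2L = -0.1037
  √(A²+B²)=0.3178;  θ2 = -0.5942+1.9031 ≈ 1.3090
φ3=240.0° → target in arm frame (0.0301, 0.1596)
  A cos θ + B sin θ = C:  0.0799·cos θ + -0.1779·sin θ = -0.0028
  √(A²+B²)=0.1950;  θ3 = -1.1487+1.5851 ≈ 0.4364

θ₁ = -0.3489, θ₂ = 1.3090, θ₃ = 0.4364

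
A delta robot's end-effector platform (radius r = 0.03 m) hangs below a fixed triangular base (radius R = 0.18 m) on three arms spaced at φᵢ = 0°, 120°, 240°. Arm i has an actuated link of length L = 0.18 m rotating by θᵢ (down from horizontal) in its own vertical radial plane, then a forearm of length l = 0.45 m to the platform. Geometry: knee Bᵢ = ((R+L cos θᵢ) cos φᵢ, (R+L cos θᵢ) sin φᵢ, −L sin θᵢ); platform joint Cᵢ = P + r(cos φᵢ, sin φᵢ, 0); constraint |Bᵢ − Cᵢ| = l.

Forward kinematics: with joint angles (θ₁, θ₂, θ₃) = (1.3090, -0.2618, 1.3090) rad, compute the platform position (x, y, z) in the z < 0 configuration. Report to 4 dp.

O1 = (0.1966·cos0.0°, 0.1966·sin0.0°, -0.1739) = (0.1966, 0.0000, -0.1739)
arm 2 at φ=120.0°: e+L cos θ2 = 0.3239;  O2 = (-0.1619, 0.2805, 0.0466)
O3 = (0.1966·cos240.0°, 0.1966·sin240.0°, -0.1739) = (-0.0983, -0.1702, -0.1739)
eliminate P² terms by subtracting sphere 1 from 2 and 3
plane₁₂: -0.7170x+0.5610y+0.4409z = 0.0382
det = 0.5750;  x = -0.0226+0.2611z,  y = 0.0392+-0.4522z
quadratic in z: (1.2727)z²+(0.1978)z+(-0.1227)=0, √Δ=0.8147 → z ∈ {-0.3978, 0.2423}; z = -0.3978 (taking z<0)
x = -0.1265, y = 0.2191

(-0.1265, 0.2191, -0.3978)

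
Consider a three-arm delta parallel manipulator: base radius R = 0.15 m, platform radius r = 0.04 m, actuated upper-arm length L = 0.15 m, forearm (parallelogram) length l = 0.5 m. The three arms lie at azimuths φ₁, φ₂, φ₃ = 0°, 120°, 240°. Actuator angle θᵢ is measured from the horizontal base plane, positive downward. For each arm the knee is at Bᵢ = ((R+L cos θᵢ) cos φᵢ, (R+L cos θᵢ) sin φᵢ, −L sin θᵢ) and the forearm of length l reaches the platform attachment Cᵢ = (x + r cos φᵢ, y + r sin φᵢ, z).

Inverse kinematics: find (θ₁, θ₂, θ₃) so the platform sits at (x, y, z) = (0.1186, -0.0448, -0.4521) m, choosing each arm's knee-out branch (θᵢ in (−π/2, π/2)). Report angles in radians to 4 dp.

rotate P by −φ1: (0.1186, -0.0448, -0.4521)
  e−x'=-0.0086;  (l²−L²−(e−x')²−y'²−z²)/2L = 0.0701
  γ=atan2(-0.4521,-0.0086)=-1.5898;  ψ=arccos(0.1550)=1.4152;  θ1=γ+ψ≈-0.1746
rotate P by −φ2: (-0.0981, -0.0803, -0.4521)
  A=0.2081, B=-0.4521, C=(l²−L²−A²−y'²−z²)/(2L)=-0.0888
  γ=atan2(-0.4521,0.2081)=-1.1394;  ψ=arccos(-0.1785)=1.7502;  θ2=γ+ψ≈0.6108
arm 3 (φ=240.0°): x'=-0.0205, y'=0.1251
  A=0.1305, B=-0.4521, C=(l²−L²−A²−y'²−z²)/(2L)=-0.0319
  θ3 = atan2(B,A) + arccos(C/0.4706) = 0.3489

θ₁ = -0.1746, θ₂ = 0.6108, θ₃ = 0.3489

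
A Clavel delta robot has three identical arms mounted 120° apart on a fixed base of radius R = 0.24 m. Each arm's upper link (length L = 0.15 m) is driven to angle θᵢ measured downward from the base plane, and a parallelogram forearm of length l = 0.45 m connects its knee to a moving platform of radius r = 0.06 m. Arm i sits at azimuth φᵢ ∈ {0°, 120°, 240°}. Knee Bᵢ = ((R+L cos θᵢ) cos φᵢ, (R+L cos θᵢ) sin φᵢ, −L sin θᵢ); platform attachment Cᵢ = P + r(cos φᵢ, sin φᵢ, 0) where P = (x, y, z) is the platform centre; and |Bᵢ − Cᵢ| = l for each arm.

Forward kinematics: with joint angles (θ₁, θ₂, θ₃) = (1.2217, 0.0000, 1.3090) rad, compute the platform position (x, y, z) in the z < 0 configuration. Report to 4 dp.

(-0.0787, 0.1621, -0.4240)

arm 1 at φ=0.0°: ρ1 = 0.2313;  centre 1 = (0.2313, 0.0000, -0.1410)
centre 2 = (0.3300·cos120.0°, 0.3300·sin120.0°, 0.0000) = (-0.1650, 0.2858, 0.0000)
φ3=240.0°: virtual centre (-0.1094, -0.1895, -0.1449), radius l
eliminate P² terms by subtracting sphere 1 from 2 and 3
linear system: -0.7926x+0.5716y = 0.0355−0.2819z; -0.6814x+-0.3790y = -0.0045−-0.0079z
Cramer: x(z) = -0.0158+0.1483z;  y(z) = 0.0403-0.2875z
sphere 1 gives Az²+Bz+C=0 with A=1.1047, B=0.1854, C=-0.1200;  B²−4AC=0.5644;  roots -0.4240, 0.2561;  negative root z = -0.4240
x = -0.0787, y = 0.1621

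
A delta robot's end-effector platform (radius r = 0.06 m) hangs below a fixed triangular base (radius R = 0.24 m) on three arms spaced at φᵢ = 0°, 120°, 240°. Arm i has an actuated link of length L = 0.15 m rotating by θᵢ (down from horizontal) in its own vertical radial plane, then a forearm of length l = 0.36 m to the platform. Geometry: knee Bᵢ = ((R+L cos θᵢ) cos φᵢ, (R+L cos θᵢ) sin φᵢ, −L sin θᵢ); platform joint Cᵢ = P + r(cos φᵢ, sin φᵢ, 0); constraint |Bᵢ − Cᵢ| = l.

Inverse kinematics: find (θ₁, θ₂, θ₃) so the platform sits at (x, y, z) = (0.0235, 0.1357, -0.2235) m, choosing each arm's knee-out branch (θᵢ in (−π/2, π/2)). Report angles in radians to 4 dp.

θ₁ = 0.4360, θ₂ = -0.3491, θ₃ = 1.3090

rotate P by −φ1: (0.0235, 0.1357, -0.2235)
  A cos θ + B sin θ = C:  0.1565·cos θ + -0.2235·sin θ = 0.0475
  γ=atan2(-0.2235,0.1565)=-0.9599;  ψ=arccos(0.1740)=1.3959;  θ1=γ+ψ≈0.4360
rotate P by −φ2: (0.1058, -0.0882, -0.2235)
  A cos θ + B sin θ = C:  0.0742·cos θ + -0.2235·sin θ = 0.1462
  θ2 = atan2(B,A) + arccos(C/0.2355) = -0.3491
arm 3 (φ=240.0°): x'=-0.1293, y'=-0.0475
  e−x'=0.3093;  (l²−L²−(e−x')²−y'²−z²)/2L = -0.1359
  γ=atan2(-0.2235,0.3093)=-0.6258;  ψ=arccos(-0.3560)=1.9348;  θ3=γ+ψ≈1.3090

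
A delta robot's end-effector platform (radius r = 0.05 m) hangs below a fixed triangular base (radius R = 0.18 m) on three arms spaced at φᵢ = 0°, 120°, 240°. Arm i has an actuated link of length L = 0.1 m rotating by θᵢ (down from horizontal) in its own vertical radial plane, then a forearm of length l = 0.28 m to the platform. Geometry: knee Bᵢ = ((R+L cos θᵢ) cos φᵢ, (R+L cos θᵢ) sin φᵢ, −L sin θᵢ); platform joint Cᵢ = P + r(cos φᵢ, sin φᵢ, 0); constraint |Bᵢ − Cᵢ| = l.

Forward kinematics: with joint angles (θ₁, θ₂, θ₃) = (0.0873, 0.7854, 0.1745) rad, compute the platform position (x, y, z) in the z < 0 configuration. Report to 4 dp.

centre 1 = (0.2296·cos0.0°, 0.2296·sin0.0°, -0.0087) = (0.2296, 0.0000, -0.0087)
centre 2 = (0.2007·cos120.0°, 0.2007·sin120.0°, -0.0707) = (-0.1004, 0.1738, -0.0707)
arm 3 at φ=240.0°: (R−r)+L cos θ3 = 0.2285;  centre 3 = (-0.1142, -0.1979, -0.0174)
|centre ₂|²−|centre ₁|² = -0.0075;  |centre ₃|²−|centre ₁|² = -0.0003
plane₁₂: -0.6599x+0.3476y+-0.1240z = -0.0075
det = 0.5002;  x = 0.0062+-0.1101z,  y = -0.0099+0.1476z
sphere 1 gives Az²+Bz+C=0 with A=1.0339, B=0.0637, C=-0.0283;  B²−4AC=0.1210;  roots -0.1991, 0.1374;  negative root z = -0.1991
x = 0.0281, y = -0.0393

(0.0281, -0.0393, -0.1991)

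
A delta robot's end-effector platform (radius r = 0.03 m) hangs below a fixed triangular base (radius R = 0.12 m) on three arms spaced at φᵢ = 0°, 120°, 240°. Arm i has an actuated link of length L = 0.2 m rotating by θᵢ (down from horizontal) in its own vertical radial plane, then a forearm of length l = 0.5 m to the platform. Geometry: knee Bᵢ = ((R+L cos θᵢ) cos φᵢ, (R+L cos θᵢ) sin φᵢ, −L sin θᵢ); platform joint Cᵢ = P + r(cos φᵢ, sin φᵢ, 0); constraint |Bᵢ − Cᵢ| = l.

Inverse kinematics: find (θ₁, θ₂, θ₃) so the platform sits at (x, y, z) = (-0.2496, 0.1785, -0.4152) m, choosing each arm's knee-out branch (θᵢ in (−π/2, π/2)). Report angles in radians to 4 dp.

θ₁ = 1.2216, θ₂ = -0.3492, θ₃ = 0.6979

φ1=0.0° → target in arm frame (-0.2496, 0.1785)
  A=0.3396, B=-0.4152, C=(l²−L²−A²−y'²−z²)/(2L)=-0.2740
  θ1 = atan2(B,A) + arccos(C/0.5364) = 1.2216
φ2=120.0° → target in arm frame (0.2794, 0.1269)
  A=-0.1894, B=-0.4152, C=(l²−L²−A²−y'²−z²)/(2L)=-0.0359
  γ=atan2(-0.4152,-0.1894)=-1.9987;  ψ=arccos(-0.0787)=1.6496;  θ2=γ+ψ≈-0.3492
rotate P by −φ3: (-0.0298, -0.3054, -0.4152)
  A=0.1198, B=-0.4152, C=(l²−L²−A²−y'²−z²)/(2L)=-0.1750
  √(A²+B²)=0.4321;  θ3 = -1.2899+1.9878 ≈ 0.6979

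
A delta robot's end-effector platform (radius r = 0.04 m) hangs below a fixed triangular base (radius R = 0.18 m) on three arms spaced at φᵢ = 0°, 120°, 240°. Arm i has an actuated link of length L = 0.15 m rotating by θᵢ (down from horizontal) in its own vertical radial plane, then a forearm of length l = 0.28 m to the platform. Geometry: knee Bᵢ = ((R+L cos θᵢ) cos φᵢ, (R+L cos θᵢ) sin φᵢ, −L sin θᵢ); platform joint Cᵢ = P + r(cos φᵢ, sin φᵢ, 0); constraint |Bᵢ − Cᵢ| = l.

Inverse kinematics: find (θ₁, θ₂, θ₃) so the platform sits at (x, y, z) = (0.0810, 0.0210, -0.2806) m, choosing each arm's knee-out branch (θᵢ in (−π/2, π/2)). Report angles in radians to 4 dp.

rotate P by −φ1: (0.0810, 0.0210, -0.2806)
  A=0.0590, B=-0.2806, C=(l²−L²−A²−y'²−z²)/(2L)=-0.0892
  γ=atan2(-0.2806,0.0590)=-1.3636;  ψ=arccos(-0.3111)=1.8871;  θ1=γ+ψ≈0.5236
φ2=120.0° → target in arm frame (-0.0223, -0.0806)
  e−x'=0.1623;  (l²−L²−(e−x')²−y'²−z²)/2L = -0.1856
  γ=atan2(-0.2806,0.1623)=-1.0464;  ψ=arccos(-0.5726)=2.1805;  θ2=γ+ψ≈1.1341
arm 3 (φ=240.0°): x'=-0.0587, y'=0.0596
  e−x'=0.1987;  (l²−L²−(e−x')²−y'²−z²)/2L = -0.2196
  γ=atan2(-0.2806,0.1987)=-0.9547;  ψ=arccos(-0.6386)=2.2635;  θ3=γ+ψ≈1.3088

θ₁ = 0.5236, θ₂ = 1.1341, θ₃ = 1.3088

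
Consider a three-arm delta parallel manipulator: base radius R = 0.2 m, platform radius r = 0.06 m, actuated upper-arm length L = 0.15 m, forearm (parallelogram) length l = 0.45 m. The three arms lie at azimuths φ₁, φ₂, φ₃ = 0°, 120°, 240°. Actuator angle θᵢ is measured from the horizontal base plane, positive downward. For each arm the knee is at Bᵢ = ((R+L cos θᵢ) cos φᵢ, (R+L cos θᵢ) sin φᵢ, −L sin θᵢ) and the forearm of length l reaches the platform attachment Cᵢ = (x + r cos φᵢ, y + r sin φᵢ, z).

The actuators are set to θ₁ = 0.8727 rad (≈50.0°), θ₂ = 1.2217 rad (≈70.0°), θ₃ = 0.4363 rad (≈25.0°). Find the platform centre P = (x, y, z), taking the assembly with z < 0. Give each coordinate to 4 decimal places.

(-0.0036, -0.1202, -0.4761)

arm 1 at φ=0.0°: ρ1 = 0.2364;  S1 = (0.2364, 0.0000, -0.1149)
arm 2 at φ=120.0°: ρ2 = 0.1913;  S2 = (-0.0957, 0.1657, -0.1410)
arm 3 at φ=240.0°: ρ3 = 0.2759;  S3 = (-0.1380, -0.2390, -0.0634)
|S₂|²−|S₁|² = -0.0126;  |S₃|²−|S₁|² = 0.0111
linear system: -0.6641x+0.3314y = -0.0126−-0.0521z; -0.7488x+-0.4780y = 0.0111−0.1030z
det = 0.5655;  x = 0.0042+0.0164z,  y = -0.0297+0.1900z
into |P−S₁|² = l²: 1.0364z² + 0.2109z + -0.1345 = 0;  Δ = 0.6020;  z = -0.4761 or 0.2726 → z<0 root = -0.4761
x = -0.0036, y = -0.1202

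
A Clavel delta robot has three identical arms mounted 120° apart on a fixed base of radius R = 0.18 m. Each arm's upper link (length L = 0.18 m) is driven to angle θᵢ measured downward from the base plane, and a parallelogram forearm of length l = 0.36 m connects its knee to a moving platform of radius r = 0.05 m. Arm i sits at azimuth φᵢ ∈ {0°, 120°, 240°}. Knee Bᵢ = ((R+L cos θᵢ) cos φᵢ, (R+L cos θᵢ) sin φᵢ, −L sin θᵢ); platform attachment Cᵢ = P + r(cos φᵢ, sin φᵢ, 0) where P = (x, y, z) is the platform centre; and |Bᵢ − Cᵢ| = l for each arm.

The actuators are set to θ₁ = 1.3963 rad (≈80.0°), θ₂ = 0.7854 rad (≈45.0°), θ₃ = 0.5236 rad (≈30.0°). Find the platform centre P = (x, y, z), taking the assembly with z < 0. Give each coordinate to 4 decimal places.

(-0.1346, -0.0339, -0.3796)

S1 = (0.1613·cos0.0°, 0.1613·sin0.0°, -0.1773) = (0.1613, 0.0000, -0.1773)
arm 2 at φ=120.0°: (R−r)+L cos θ2 = 0.2573;  S2 = (-0.1286, 0.2228, -0.1273)
S3 = (0.2859·cos240.0°, 0.2859·sin240.0°, -0.0900) = (-0.1429, -0.2476, -0.0900)
|S₂|²−|S₁|² = 0.0250;  |S₃|²−|S₁|² = 0.0324
plane₁₂: -0.5798x+0.4456y+0.1000z = 0.0250
Cramer: x(z) = -0.0480+0.2280z;  y(z) = -0.0064+0.0723z
sphere 1 gives Az²+Bz+C=0 with A=1.0572, B=0.2582, C=-0.0543;  B²−4AC=0.2965;  roots -0.3796, 0.1354;  negative root z = -0.3796
x = -0.1346, y = -0.0339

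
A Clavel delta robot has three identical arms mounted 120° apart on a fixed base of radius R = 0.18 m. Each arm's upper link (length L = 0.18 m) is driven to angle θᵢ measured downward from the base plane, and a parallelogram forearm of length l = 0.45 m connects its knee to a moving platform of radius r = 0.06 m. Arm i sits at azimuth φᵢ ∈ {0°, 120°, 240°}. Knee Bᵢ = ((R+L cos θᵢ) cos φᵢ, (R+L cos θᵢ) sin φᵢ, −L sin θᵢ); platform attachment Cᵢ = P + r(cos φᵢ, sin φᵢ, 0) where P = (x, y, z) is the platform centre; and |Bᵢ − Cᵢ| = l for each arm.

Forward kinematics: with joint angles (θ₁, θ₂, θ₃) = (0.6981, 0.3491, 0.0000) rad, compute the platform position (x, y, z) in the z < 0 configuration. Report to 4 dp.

φ1=0.0°: virtual centre (0.2579, 0.0000, -0.1157), radius l
φ2=120.0°: virtual centre (-0.1446, 0.2504, -0.0616), radius l
φ3=240.0°: virtual centre (-0.1500, -0.2598, 0.0000), radius l
eliminate P² terms by subtracting sphere 1 from 2 and 3
plane₁₂: -0.8049x+0.5008y+0.1083z = 0.0075
det = 0.8268;  x = -0.0108+0.2082z,  y = -0.0024+0.1185z
quadratic in z: (1.0574)z²+(0.1189)z+(-0.1169)=0, √Δ=0.7131 → z ∈ {-0.3934, 0.2810}; z = -0.3934 (taking z<0)
x = -0.0927, y = -0.0490

(-0.0927, -0.0490, -0.3934)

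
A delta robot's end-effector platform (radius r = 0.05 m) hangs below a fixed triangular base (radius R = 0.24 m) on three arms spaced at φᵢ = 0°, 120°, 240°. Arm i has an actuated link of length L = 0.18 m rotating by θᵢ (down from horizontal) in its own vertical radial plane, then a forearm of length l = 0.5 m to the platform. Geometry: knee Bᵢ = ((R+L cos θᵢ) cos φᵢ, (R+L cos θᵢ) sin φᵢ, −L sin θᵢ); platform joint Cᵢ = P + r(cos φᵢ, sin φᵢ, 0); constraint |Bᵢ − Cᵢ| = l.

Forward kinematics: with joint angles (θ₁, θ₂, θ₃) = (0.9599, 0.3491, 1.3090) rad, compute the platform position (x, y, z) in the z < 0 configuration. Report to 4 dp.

(-0.0177, 0.1535, -0.5077)

centre 1 = (0.2932·cos0.0°, 0.2932·sin0.0°, -0.1474) = (0.2932, 0.0000, -0.1474)
centre 2 = (0.3591·cos120.0°, 0.3591·sin120.0°, -0.0616) = (-0.1796, 0.3110, -0.0616)
centre 3 = (0.2366·cos240.0°, 0.2366·sin240.0°, -0.1739) = (-0.1183, -0.2049, -0.1739)
|centre ₂|²−|centre ₁|² = 0.0250;  |centre ₃|²−|centre ₁|² = -0.0215
linear system: -0.9456x+0.6221y = 0.0250−0.1717z; -0.8231x+-0.4098y = -0.0215−-0.0528z
det = 0.8995;  x = 0.0035+0.0417z,  y = 0.0455+-0.2127z
sphere 1 gives Az²+Bz+C=0 with A=1.0470, B=0.2513, C=-0.1422;  B²−4AC=0.6588;  roots -0.5077, 0.2676;  negative root z = -0.5077
x = -0.0177, y = 0.1535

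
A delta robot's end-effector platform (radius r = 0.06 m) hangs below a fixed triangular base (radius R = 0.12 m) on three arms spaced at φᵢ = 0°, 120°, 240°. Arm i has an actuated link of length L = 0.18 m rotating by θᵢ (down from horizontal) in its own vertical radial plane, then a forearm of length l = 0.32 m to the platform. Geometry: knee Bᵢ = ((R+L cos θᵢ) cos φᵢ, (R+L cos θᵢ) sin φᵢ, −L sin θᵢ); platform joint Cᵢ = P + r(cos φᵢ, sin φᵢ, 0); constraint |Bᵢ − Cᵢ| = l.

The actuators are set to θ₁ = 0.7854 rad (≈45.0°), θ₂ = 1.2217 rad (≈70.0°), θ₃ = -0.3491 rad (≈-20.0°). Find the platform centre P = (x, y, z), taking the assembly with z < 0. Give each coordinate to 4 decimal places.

arm 1 at φ=0.0°: (R−r)+L cos θ1 = 0.1873;  S1 = (0.1873, 0.0000, -0.1273)
arm 2 at φ=120.0°: (R−r)+L cos θ2 = 0.1216;  S2 = (-0.0608, 0.1053, -0.1691)
S3 = (0.2291·cos240.0°, 0.2291·sin240.0°, 0.0616) = (-0.1146, -0.1984, 0.0616)
eliminate P² terms by subtracting sphere 1 from 2 and 3
[-0.4961 0.2106 -0.0837]·P = -0.0079;  [-0.6037 -0.3969 0.3777]·P = 0.0050
det = 0.3240;  x = 0.0064+0.1429z,  y = -0.0224+0.7343z
into |P−S₁|² = l²: 1.5596z² + 0.1700z + -0.0530 = 0;  Δ = 0.3594;  z = -0.2467 or 0.1377 → z<0 root = -0.2467
x = -0.0289, y = -0.2035

(-0.0289, -0.2035, -0.2467)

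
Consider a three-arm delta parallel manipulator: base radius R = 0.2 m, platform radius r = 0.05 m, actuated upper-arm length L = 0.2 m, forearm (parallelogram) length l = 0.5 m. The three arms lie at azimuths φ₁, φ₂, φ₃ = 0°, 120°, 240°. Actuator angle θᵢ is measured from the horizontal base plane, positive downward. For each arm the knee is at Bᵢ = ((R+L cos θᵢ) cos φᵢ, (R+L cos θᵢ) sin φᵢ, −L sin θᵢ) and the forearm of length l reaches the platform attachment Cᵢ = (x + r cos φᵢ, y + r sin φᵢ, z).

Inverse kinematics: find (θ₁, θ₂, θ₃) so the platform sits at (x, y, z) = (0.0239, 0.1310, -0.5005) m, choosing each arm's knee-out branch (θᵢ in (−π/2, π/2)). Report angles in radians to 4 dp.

φ1=0.0° → target in arm frame (0.0239, 0.1310)
  e−x'=0.1261;  (l²−L²−(e−x')²−y'²−z²)/2L = -0.1839
  √(A²+B²)=0.5161;  θ1 = -1.3240+1.9351 ≈ 0.6111
φ2=120.0° → target in arm frame (0.1015, -0.0862)
  A cos θ + B sin θ = C:  0.0485·cos θ + -0.5005·sin θ = -0.1257
  γ=atan2(-0.5005,0.0485)=-1.4742;  ψ=arccos(-0.2500)=1.8235;  θ2=γ+ψ≈0.3493
φ3=240.0° → target in arm frame (-0.1254, -0.0448)
  A cos θ + B sin θ = C:  0.2754·cos θ + -0.5005·sin θ = -0.2959
  √(A²+B²)=0.5713;  θ3 = -1.0678+2.1152 ≈ 1.0475

θ₁ = 0.6111, θ₂ = 0.3493, θ₃ = 1.0475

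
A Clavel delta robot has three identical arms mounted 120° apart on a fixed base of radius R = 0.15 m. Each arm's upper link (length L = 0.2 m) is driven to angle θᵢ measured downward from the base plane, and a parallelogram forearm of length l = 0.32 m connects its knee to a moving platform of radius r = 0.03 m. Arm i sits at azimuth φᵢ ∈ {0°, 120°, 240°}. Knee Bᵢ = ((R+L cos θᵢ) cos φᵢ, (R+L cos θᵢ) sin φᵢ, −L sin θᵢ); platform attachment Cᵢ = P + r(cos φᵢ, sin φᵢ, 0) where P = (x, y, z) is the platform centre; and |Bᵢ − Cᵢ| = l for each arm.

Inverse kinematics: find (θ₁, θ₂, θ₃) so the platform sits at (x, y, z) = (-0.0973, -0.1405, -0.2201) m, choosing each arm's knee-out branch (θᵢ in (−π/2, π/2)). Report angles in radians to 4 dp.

arm 1 (φ=0.0°): x'=-0.0973, y'=-0.1405
  A cos θ + B sin θ = C:  0.2173·cos θ + -0.2201·sin θ = -0.1325
  √(A²+B²)=0.3093;  θ1 = -0.7918+2.0135 ≈ 1.2217
φ2=120.0° → target in arm frame (-0.0730, 0.1545)
  A=0.1930, B=-0.2201, C=(l²−L²−A²−y'²−z²)/(2L)=-0.1179
  γ=atan2(-0.2201,0.1930)=-0.8508;  ψ=arccos(-0.4029)=1.9855;  θ2=γ+ψ≈1.1346
φ3=240.0° → target in arm frame (0.1703, -0.0140)
  e−x'=-0.0503;  (l²−L²−(e−x')²−y'²−z²)/2L = 0.0281
  θ3 = atan2(B,A) + arccos(C/0.2258) = -0.3494

θ₁ = 1.2217, θ₂ = 1.1346, θ₃ = -0.3494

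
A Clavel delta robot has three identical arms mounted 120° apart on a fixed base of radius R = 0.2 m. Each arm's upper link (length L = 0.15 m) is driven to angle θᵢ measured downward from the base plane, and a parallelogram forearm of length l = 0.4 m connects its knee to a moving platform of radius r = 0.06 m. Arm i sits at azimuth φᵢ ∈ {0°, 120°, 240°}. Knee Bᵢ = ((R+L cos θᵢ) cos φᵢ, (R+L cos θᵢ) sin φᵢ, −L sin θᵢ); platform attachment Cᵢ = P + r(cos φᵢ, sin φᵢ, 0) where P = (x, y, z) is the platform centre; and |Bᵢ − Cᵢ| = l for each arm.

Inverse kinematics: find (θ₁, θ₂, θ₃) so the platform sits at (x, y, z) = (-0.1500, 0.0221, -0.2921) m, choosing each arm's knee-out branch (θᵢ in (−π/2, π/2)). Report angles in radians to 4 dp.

θ₁ = 1.0474, θ₂ = -0.2615, θ₃ = 0.0001

arm 1 (φ=0.0°): x'=-0.1500, y'=0.0221
  A=0.2900, B=-0.2921, C=(l²−L²−A²−y'²−z²)/(2L)=-0.1080
  θ1 = atan2(B,A) + arccos(C/0.4116) = 1.0474
arm 2 (φ=120.0°): x'=0.0941, y'=0.1189
  e−x'=0.0459;  (l²−L²−(e−x')²−y'²−z²)/2L = 0.1198
  γ=atan2(-0.2921,0.0459)=-1.4151;  ψ=arccos(0.4053)=1.1535;  θ2=γ+ψ≈-0.2615
arm 3 (φ=240.0°): x'=0.0559, y'=-0.1410
  e−x'=0.0841;  (l²−L²−(e−x')²−y'²−z²)/2L = 0.0841
  √(A²+B²)=0.3040;  θ3 = -1.2903+1.2905 ≈ 0.0001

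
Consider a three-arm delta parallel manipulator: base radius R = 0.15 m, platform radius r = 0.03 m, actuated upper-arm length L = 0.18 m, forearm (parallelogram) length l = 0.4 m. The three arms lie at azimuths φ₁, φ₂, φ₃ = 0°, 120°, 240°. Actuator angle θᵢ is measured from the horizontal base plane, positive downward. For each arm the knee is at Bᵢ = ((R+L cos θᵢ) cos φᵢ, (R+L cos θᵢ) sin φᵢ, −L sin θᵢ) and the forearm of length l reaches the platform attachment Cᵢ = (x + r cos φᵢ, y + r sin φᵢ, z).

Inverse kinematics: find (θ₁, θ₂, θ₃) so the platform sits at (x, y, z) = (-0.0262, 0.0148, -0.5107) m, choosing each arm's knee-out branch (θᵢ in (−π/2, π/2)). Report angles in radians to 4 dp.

θ₁ = 1.2221, θ₂ = 1.0473, θ₃ = 1.1348

rotate P by −φ1: (-0.0262, 0.0148, -0.5107)
  A=0.1462, B=-0.5107, C=(l²−L²−A²−y'²−z²)/(2L)=-0.4300
  √(A²+B²)=0.5312;  θ1 = -1.2920+2.5141 ≈ 1.2221
rotate P by −φ2: (0.0259, 0.0153, -0.5107)
  e−x'=0.0941;  (l²−L²−(e−x')²−y'²−z²)/2L = -0.3953
  √(A²+B²)=0.5193;  θ2 = -1.3886+2.4359 ≈ 1.0473
arm 3 (φ=240.0°): x'=0.0003, y'=-0.0301
  e−x'=0.1197;  (l²−L²−(e−x')²−y'²−z²)/2L = -0.4124
  √(A²+B²)=0.5245;  θ3 = -1.3405+2.4753 ≈ 1.1348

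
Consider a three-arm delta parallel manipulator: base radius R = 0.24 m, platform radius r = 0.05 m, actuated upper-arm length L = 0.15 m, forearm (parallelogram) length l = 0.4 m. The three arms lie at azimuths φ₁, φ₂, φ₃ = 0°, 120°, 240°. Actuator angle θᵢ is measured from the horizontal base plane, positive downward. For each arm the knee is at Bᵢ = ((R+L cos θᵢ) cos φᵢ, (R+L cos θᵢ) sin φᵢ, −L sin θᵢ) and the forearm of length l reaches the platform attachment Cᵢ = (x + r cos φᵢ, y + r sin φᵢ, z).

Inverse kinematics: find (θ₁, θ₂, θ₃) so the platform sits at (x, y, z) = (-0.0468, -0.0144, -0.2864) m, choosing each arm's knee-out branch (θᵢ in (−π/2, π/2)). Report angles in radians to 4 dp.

θ₁ = 0.6981, θ₂ = 0.3487, θ₃ = 0.1746

arm 1 (φ=0.0°): x'=-0.0468, y'=-0.0144
  A=0.2368, B=-0.2864, C=(l²−L²−A²−y'²−z²)/(2L)=-0.0027
  γ=atan2(-0.2864,0.2368)=-0.8799;  ψ=arccos(-0.0072)=1.5780;  θ1=γ+ψ≈0.6981
rotate P by −φ2: (0.0109, 0.0477, -0.2864)
  e−x'=0.1791;  (l²−L²−(e−x')²−y'²−z²)/2L = 0.0704
  θ2 = atan2(B,A) + arccos(C/0.3378) = 0.3487
arm 3 (φ=240.0°): x'=0.0359, y'=-0.0333
  e−x'=0.1541;  (l²−L²−(e−x')²−y'²−z²)/2L = 0.1020
  θ3 = atan2(B,A) + arccos(C/0.3252) = 0.1746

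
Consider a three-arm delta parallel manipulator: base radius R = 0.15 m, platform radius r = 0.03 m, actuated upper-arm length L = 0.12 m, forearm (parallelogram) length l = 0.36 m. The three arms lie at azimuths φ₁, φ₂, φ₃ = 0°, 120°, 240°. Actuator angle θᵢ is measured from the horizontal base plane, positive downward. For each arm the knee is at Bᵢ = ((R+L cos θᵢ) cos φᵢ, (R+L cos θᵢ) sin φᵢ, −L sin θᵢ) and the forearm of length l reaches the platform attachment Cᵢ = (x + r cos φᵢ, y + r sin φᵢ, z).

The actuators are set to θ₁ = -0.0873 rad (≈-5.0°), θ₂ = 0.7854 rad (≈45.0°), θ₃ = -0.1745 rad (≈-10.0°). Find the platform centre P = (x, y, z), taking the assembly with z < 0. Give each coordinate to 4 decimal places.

(0.0436, -0.0889, -0.2781)

O1 = (0.2395·cos0.0°, 0.2395·sin0.0°, 0.0105) = (0.2395, 0.0000, 0.0105)
arm 2 at φ=120.0°: e+L cos θ2 = 0.2049;  O2 = (-0.1024, 0.1774, -0.0849)
O3 = (0.2382·cos240.0°, 0.2382·sin240.0°, 0.0208) = (-0.1191, -0.2063, 0.0208)
eliminate P² terms by subtracting sphere 1 from 2 and 3
linear system: -0.6839x+0.3548y = -0.0083−-0.1906z; -0.7173x+-0.4125y = -0.0003−0.0207z
det = 0.5366;  x = 0.0066+-0.1328z,  y = -0.0107+0.2812z
sphere 1 gives Az²+Bz+C=0 with A=1.0967, B=0.0349, C=-0.0751;  B²−4AC=0.3308;  roots -0.2781, 0.2463;  negative root z = -0.2781
x = 0.0436, y = -0.0889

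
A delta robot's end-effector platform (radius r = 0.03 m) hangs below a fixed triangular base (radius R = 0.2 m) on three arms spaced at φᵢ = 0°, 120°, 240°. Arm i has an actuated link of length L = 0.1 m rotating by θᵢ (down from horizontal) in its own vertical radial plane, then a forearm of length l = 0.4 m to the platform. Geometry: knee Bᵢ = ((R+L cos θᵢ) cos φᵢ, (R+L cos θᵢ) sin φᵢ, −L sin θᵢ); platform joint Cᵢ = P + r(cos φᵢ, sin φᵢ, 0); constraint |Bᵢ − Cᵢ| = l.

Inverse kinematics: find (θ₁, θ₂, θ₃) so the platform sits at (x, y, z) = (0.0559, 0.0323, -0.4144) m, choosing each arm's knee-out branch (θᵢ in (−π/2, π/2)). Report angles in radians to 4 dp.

rotate P by −φ1: (0.0559, 0.0323, -0.4144)
  A=0.1141, B=-0.4144, C=(l²−L²−A²−y'²−z²)/(2L)=-0.1789
  γ=atan2(-0.4144,0.1141)=-1.3021;  ψ=arccos(-0.4163)=2.0002;  θ1=γ+ψ≈0.6981
φ2=120.0° → target in arm frame (0.0000, -0.0646)
  A cos θ + B sin θ = C:  0.1700·cos θ + -0.4144·sin θ = -0.2739
  γ=atan2(-0.4144,0.1700)=-1.1815;  ψ=arccos(-0.6116)=2.2289;  θ2=γ+ψ≈1.0473
arm 3 (φ=240.0°): x'=-0.0559, y'=0.0323
  A=0.2259, B=-0.4144, C=(l²−L²−A²−y'²−z²)/(2L)=-0.3690
  θ3 = atan2(B,A) + arccos(C/0.4720) = 1.3968

θ₁ = 0.6981, θ₂ = 1.0473, θ₃ = 1.3968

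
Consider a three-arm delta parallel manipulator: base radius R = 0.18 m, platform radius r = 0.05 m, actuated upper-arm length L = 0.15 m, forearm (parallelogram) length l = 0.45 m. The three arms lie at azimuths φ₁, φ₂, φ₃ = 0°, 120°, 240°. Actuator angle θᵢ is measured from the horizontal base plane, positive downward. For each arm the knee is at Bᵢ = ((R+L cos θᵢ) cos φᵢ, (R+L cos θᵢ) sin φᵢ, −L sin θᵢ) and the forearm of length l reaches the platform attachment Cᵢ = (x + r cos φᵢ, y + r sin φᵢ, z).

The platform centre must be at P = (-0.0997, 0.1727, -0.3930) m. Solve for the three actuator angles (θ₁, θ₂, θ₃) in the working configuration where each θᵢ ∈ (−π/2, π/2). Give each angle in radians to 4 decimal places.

arm 1 (φ=0.0°): x'=-0.0997, y'=0.1727
  A cos θ + B sin θ = C:  0.2297·cos θ + -0.3930·sin θ = -0.1901
  θ1 = atan2(B,A) + arccos(C/0.4552) = 0.9598
φ2=120.0° → target in arm frame (0.1994, 0.0000)
  A cos θ + B sin θ = C:  -0.0694·cos θ + -0.3930·sin θ = 0.0691
  γ=atan2(-0.3930,-0.0694)=-1.7456;  ψ=arccos(0.1732)=1.3967;  θ2=γ+ψ≈-0.3489
φ3=240.0° → target in arm frame (-0.0997, -0.1727)
  A=0.2297, B=-0.3930, C=(l²−L²−A²−y'²−z²)/(2L)=-0.1901
  θ3 = atan2(B,A) + arccos(C/0.4552) = 0.9598

θ₁ = 0.9598, θ₂ = -0.3489, θ₃ = 0.9598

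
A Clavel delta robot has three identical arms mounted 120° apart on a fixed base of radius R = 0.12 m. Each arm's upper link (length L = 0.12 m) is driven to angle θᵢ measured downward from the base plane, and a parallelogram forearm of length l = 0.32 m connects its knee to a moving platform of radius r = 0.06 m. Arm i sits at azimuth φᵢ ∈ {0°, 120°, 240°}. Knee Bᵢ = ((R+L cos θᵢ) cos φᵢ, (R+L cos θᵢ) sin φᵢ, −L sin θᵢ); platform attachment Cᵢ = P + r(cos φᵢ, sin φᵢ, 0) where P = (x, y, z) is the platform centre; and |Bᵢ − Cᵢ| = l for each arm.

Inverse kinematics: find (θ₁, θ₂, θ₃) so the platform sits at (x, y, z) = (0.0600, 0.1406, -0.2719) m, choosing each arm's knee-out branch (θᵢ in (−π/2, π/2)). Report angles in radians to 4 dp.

φ1=0.0° → target in arm frame (0.0600, 0.1406)
  A cos θ + B sin θ = C:  0.0000·cos θ + -0.2719·sin θ = -0.0237
  γ=atan2(-0.2719,0.0000)=-1.5708;  ψ=arccos(-0.0873)=1.6582;  θ1=γ+ψ≈0.0874
arm 2 (φ=120.0°): x'=0.0918, y'=-0.1223
  A cos θ + B sin θ = C:  -0.0318·cos θ + -0.2719·sin θ = -0.0079
  γ=atan2(-0.2719,-0.0318)=-1.6871;  ψ=arccos(-0.0287)=1.5995;  θ2=γ+ψ≈-0.0876
rotate P by −φ3: (-0.1518, -0.0183, -0.2719)
  A cos θ + B sin θ = C:  0.2118·cos θ + -0.2719·sin θ = -0.1296
  √(A²+B²)=0.3446;  θ3 = -0.9091+1.9564 ≈ 1.0473

θ₁ = 0.0874, θ₂ = -0.0876, θ₃ = 1.0473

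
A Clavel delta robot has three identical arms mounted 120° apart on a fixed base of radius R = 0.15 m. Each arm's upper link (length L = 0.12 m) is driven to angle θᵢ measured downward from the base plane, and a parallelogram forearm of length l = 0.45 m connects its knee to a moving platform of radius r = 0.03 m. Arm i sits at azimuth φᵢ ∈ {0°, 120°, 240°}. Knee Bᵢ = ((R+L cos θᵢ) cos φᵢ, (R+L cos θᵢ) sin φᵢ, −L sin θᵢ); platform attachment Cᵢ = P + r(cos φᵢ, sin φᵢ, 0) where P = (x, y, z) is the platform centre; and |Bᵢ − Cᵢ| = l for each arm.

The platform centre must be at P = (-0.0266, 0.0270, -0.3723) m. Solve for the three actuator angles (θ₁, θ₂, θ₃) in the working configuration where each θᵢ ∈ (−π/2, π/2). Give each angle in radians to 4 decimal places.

φ1=0.0° → target in arm frame (-0.0266, 0.0270)
  A=0.1466, B=-0.3723, C=(l²−L²−A²−y'²−z²)/(2L)=0.1136
  θ1 = atan2(B,A) + arccos(C/0.4001) = 0.0872
arm 2 (φ=120.0°): x'=0.0367, y'=0.0095
  e−x'=0.0833;  (l²−L²−(e−x')²−y'²−z²)/2L = 0.1769
  γ=atan2(-0.3723,0.0833)=-1.3506;  ψ=arccos(0.4637)=1.0886;  θ2=γ+ψ≈-0.2620
φ3=240.0° → target in arm frame (-0.0101, -0.0365)
  A cos θ + B sin θ = C:  0.1301·cos θ + -0.3723·sin θ = 0.1302
  γ=atan2(-0.3723,0.1301)=-1.2347;  ψ=arccos(0.3300)=1.2345;  θ3=γ+ψ≈-0.0002

θ₁ = 0.0872, θ₂ = -0.2620, θ₃ = -0.0002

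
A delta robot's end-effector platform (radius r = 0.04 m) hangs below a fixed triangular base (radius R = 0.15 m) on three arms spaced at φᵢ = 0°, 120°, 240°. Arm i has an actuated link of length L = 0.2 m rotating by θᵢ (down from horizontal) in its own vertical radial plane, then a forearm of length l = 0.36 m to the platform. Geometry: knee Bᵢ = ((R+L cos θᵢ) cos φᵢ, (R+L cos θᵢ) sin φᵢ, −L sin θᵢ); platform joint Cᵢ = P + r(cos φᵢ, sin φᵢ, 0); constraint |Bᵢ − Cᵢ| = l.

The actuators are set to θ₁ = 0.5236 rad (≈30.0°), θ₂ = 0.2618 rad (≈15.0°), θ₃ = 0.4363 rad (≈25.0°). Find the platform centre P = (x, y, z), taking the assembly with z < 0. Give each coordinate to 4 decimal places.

arm 1 at φ=0.0°: (R−r)+L cos θ1 = 0.2832;  S1 = (0.2832, 0.0000, -0.1000)
arm 2 at φ=120.0°: (R−r)+L cos θ2 = 0.3032;  S2 = (-0.1516, 0.2626, -0.0518)
S3 = (0.2913·cos240.0°, 0.2913·sin240.0°, -0.0845) = (-0.1456, -0.2522, -0.0845)
subtract pairs → two planes through P
linear system: -0.8696x+0.5251y = 0.0044−0.0965z; -0.8577x+-0.5045y = 0.0018−0.0310z
det = 0.8891;  x = -0.0035+0.0730z,  y = 0.0025+-0.0628z
quadratic in z: (1.0093)z²+(0.1578)z+(-0.0374)=0, √Δ=0.4192 → z ∈ {-0.2859, 0.1295}; z = -0.2859 (taking z<0)
x = -0.0244, y = 0.0205

(-0.0244, 0.0205, -0.2859)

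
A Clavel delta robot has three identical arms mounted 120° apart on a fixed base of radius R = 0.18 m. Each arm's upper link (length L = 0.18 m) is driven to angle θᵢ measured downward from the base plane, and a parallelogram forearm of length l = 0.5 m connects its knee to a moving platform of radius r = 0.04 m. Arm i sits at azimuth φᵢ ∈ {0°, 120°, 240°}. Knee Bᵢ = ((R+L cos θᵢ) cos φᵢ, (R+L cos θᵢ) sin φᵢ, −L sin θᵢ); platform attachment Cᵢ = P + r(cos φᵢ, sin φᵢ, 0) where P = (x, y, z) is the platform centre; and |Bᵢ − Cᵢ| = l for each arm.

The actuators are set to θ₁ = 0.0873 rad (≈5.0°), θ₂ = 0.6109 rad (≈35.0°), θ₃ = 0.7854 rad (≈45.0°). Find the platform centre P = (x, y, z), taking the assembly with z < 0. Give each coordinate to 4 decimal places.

(0.1159, 0.0319, -0.4713)

centre 1 = (0.3193·cos0.0°, 0.3193·sin0.0°, -0.0157) = (0.3193, 0.0000, -0.0157)
arm 2 at φ=120.0°: (R−r)+L cos θ2 = 0.2874;  centre 2 = (-0.1437, 0.2489, -0.1032)
centre 3 = (0.2673·cos240.0°, 0.2673·sin240.0°, -0.1273) = (-0.1336, -0.2315, -0.1273)
subtract pairs → two planes through P
linear system: -0.9261x+0.4979y = -0.0089−-0.1751z; -0.9059x+-0.4629y = -0.0146−-0.2232z
Cramer: x(z) = 0.0129-0.2184z;  y(z) = 0.0061-0.0546z
sphere 1 gives Az²+Bz+C=0 with A=1.0507, B=0.1646, C=-0.1559;  B²−4AC=0.6821;  roots -0.4713, 0.3147;  negative root z = -0.4713
x = 0.1159, y = 0.0319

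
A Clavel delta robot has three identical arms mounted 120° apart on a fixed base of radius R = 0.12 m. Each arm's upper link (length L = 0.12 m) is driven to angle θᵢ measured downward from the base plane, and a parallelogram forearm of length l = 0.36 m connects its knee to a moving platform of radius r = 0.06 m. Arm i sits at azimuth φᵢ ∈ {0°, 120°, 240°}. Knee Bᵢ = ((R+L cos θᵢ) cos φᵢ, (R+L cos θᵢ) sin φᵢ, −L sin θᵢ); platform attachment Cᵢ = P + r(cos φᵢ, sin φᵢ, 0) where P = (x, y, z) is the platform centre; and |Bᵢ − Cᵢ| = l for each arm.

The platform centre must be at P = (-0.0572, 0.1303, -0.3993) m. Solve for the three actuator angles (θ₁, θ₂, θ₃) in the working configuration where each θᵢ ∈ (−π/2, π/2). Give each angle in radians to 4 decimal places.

arm 1 (φ=0.0°): x'=-0.0572, y'=0.1303
  A cos θ + B sin θ = C:  0.1172·cos θ + -0.3993·sin θ = -0.3123
  γ=atan2(-0.3993,0.1172)=-1.2853;  ψ=arccos(-0.7505)=2.4196;  θ1=γ+ψ≈1.1343
arm 2 (φ=120.0°): x'=0.1414, y'=-0.0156
  e−x'=-0.0814;  (l²−L²−(e−x')²−y'²−z²)/2L = -0.2130
  γ=atan2(-0.3993,-0.0814)=-1.7720;  ψ=arccos(-0.5226)=2.1207;  θ2=γ+ψ≈0.3487
φ3=240.0° → target in arm frame (-0.0842, -0.1147)
  A cos θ + B sin θ = C:  0.1442·cos θ + -0.3993·sin θ = -0.3258
  √(A²+B²)=0.4246;  θ3 = -1.2241+2.4457 ≈ 1.2215

θ₁ = 1.1343, θ₂ = 0.3487, θ₃ = 1.2215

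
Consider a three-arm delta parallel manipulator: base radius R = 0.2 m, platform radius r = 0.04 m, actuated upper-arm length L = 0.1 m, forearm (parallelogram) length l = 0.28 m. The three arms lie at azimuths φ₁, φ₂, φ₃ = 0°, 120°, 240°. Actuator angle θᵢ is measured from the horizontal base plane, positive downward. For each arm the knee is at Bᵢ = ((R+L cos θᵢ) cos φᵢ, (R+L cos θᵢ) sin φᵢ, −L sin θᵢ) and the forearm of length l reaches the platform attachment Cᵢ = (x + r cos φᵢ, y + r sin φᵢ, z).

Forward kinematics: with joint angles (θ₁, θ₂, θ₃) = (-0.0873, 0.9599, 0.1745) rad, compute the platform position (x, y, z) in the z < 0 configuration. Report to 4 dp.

S1 = (0.2596·cos0.0°, 0.2596·sin0.0°, 0.0087) = (0.2596, 0.0000, 0.0087)
S2 = (0.2174·cos120.0°, 0.2174·sin120.0°, -0.0819) = (-0.1087, 0.1882, -0.0819)
S3 = (0.2585·cos240.0°, 0.2585·sin240.0°, -0.0174) = (-0.1292, -0.2239, -0.0174)
|S₂|²−|S₁|² = -0.0135;  |S₃|²−|S₁|² = -0.0004
[-0.7366 0.3765 -0.1813]·P = -0.0135;  [-0.7777 -0.4477 -0.0522]·P = -0.0004
Cramer: x(z) = 0.0099-0.1619z;  y(z) = -0.0165+0.1647z
sphere 1 gives Az²+Bz+C=0 with A=1.0533, B=0.0580, C=-0.0157;  B²−4AC=0.0696;  roots -0.1527, 0.0977;  negative root z = -0.1527
x = 0.0347, y = -0.0416

(0.0347, -0.0416, -0.1527)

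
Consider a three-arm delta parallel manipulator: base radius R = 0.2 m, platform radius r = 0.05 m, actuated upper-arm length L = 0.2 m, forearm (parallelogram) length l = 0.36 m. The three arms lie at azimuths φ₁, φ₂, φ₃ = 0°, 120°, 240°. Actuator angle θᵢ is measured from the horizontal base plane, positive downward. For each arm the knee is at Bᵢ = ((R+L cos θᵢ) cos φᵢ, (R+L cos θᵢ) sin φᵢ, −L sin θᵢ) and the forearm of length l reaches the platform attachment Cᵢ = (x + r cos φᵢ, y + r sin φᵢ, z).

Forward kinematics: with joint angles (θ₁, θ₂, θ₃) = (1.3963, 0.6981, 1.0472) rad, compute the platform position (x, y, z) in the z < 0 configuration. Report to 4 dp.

centre 1 = (0.1847·cos0.0°, 0.1847·sin0.0°, -0.1970) = (0.1847, 0.0000, -0.1970)
φ2=120.0°: virtual centre (-0.1516, 0.2626, -0.1286), radius l
centre 3 = (0.2500·cos240.0°, 0.2500·sin240.0°, -0.1732) = (-0.1250, -0.2165, -0.1732)
eliminate P² terms by subtracting sphere 1 from 2 and 3
plane₁₂: -0.6727x+0.5252y+0.1368z = 0.0355
det = 0.6166;  x = -0.0416+0.1366z,  y = 0.0143+-0.0856z
sphere 1 gives Az²+Bz+C=0 with A=1.0260, B=0.3296, C=-0.0394;  B²−4AC=0.2702;  roots -0.4140, 0.0927;  negative root z = -0.4140
x = -0.0982, y = 0.0498

(-0.0982, 0.0498, -0.4140)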